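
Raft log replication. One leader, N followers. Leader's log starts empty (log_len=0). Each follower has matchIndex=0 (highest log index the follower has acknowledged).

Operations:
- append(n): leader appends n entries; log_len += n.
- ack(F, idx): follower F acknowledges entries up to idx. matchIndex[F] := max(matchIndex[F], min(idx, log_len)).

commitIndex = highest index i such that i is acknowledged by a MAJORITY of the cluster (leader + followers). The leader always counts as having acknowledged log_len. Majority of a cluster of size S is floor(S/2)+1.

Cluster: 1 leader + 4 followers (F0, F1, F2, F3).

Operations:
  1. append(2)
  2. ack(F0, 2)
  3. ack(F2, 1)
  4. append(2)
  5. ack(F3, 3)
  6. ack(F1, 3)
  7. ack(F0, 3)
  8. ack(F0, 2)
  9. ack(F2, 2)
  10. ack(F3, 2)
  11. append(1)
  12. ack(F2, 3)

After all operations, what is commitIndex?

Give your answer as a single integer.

Op 1: append 2 -> log_len=2
Op 2: F0 acks idx 2 -> match: F0=2 F1=0 F2=0 F3=0; commitIndex=0
Op 3: F2 acks idx 1 -> match: F0=2 F1=0 F2=1 F3=0; commitIndex=1
Op 4: append 2 -> log_len=4
Op 5: F3 acks idx 3 -> match: F0=2 F1=0 F2=1 F3=3; commitIndex=2
Op 6: F1 acks idx 3 -> match: F0=2 F1=3 F2=1 F3=3; commitIndex=3
Op 7: F0 acks idx 3 -> match: F0=3 F1=3 F2=1 F3=3; commitIndex=3
Op 8: F0 acks idx 2 -> match: F0=3 F1=3 F2=1 F3=3; commitIndex=3
Op 9: F2 acks idx 2 -> match: F0=3 F1=3 F2=2 F3=3; commitIndex=3
Op 10: F3 acks idx 2 -> match: F0=3 F1=3 F2=2 F3=3; commitIndex=3
Op 11: append 1 -> log_len=5
Op 12: F2 acks idx 3 -> match: F0=3 F1=3 F2=3 F3=3; commitIndex=3

Answer: 3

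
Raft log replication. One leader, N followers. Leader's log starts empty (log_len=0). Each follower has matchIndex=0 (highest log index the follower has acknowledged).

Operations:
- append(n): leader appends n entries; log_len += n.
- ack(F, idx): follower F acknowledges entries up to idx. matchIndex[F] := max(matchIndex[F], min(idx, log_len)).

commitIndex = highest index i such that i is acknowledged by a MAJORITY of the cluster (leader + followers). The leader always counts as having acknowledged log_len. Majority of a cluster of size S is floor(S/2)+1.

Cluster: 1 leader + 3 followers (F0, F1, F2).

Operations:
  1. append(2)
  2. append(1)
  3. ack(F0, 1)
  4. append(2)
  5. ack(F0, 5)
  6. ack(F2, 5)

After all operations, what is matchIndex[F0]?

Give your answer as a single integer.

Answer: 5

Derivation:
Op 1: append 2 -> log_len=2
Op 2: append 1 -> log_len=3
Op 3: F0 acks idx 1 -> match: F0=1 F1=0 F2=0; commitIndex=0
Op 4: append 2 -> log_len=5
Op 5: F0 acks idx 5 -> match: F0=5 F1=0 F2=0; commitIndex=0
Op 6: F2 acks idx 5 -> match: F0=5 F1=0 F2=5; commitIndex=5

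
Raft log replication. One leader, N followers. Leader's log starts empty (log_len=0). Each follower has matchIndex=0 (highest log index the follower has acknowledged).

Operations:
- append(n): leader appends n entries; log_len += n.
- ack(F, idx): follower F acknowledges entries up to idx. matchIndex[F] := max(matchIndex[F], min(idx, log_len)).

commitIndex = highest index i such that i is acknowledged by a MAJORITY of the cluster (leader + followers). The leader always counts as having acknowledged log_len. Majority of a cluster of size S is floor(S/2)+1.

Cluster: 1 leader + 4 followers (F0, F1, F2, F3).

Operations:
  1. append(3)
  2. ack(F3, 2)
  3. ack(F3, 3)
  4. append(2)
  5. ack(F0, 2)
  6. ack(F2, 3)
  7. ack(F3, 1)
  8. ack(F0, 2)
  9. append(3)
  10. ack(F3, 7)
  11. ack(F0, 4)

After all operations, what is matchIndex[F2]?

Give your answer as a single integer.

Op 1: append 3 -> log_len=3
Op 2: F3 acks idx 2 -> match: F0=0 F1=0 F2=0 F3=2; commitIndex=0
Op 3: F3 acks idx 3 -> match: F0=0 F1=0 F2=0 F3=3; commitIndex=0
Op 4: append 2 -> log_len=5
Op 5: F0 acks idx 2 -> match: F0=2 F1=0 F2=0 F3=3; commitIndex=2
Op 6: F2 acks idx 3 -> match: F0=2 F1=0 F2=3 F3=3; commitIndex=3
Op 7: F3 acks idx 1 -> match: F0=2 F1=0 F2=3 F3=3; commitIndex=3
Op 8: F0 acks idx 2 -> match: F0=2 F1=0 F2=3 F3=3; commitIndex=3
Op 9: append 3 -> log_len=8
Op 10: F3 acks idx 7 -> match: F0=2 F1=0 F2=3 F3=7; commitIndex=3
Op 11: F0 acks idx 4 -> match: F0=4 F1=0 F2=3 F3=7; commitIndex=4

Answer: 3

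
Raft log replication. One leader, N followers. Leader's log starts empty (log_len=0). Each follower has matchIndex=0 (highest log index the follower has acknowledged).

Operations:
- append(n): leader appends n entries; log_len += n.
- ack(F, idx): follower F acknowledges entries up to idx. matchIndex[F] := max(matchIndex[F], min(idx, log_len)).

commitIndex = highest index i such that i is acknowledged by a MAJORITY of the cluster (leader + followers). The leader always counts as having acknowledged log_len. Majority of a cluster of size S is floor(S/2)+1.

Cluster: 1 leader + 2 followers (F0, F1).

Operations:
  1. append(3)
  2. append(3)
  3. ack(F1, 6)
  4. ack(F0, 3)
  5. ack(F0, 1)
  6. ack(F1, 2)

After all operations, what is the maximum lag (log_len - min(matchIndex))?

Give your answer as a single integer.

Answer: 3

Derivation:
Op 1: append 3 -> log_len=3
Op 2: append 3 -> log_len=6
Op 3: F1 acks idx 6 -> match: F0=0 F1=6; commitIndex=6
Op 4: F0 acks idx 3 -> match: F0=3 F1=6; commitIndex=6
Op 5: F0 acks idx 1 -> match: F0=3 F1=6; commitIndex=6
Op 6: F1 acks idx 2 -> match: F0=3 F1=6; commitIndex=6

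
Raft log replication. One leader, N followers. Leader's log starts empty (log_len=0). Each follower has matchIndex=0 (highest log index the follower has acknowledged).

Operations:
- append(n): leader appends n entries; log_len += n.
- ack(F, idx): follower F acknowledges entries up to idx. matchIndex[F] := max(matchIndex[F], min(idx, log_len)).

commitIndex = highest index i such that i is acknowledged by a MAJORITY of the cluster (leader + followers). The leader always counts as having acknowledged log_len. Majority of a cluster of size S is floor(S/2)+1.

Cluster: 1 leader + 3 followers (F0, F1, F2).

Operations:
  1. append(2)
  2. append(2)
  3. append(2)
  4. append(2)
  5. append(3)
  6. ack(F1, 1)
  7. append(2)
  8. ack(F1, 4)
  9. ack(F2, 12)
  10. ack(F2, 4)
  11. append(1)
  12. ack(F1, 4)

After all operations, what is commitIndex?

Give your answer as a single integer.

Answer: 4

Derivation:
Op 1: append 2 -> log_len=2
Op 2: append 2 -> log_len=4
Op 3: append 2 -> log_len=6
Op 4: append 2 -> log_len=8
Op 5: append 3 -> log_len=11
Op 6: F1 acks idx 1 -> match: F0=0 F1=1 F2=0; commitIndex=0
Op 7: append 2 -> log_len=13
Op 8: F1 acks idx 4 -> match: F0=0 F1=4 F2=0; commitIndex=0
Op 9: F2 acks idx 12 -> match: F0=0 F1=4 F2=12; commitIndex=4
Op 10: F2 acks idx 4 -> match: F0=0 F1=4 F2=12; commitIndex=4
Op 11: append 1 -> log_len=14
Op 12: F1 acks idx 4 -> match: F0=0 F1=4 F2=12; commitIndex=4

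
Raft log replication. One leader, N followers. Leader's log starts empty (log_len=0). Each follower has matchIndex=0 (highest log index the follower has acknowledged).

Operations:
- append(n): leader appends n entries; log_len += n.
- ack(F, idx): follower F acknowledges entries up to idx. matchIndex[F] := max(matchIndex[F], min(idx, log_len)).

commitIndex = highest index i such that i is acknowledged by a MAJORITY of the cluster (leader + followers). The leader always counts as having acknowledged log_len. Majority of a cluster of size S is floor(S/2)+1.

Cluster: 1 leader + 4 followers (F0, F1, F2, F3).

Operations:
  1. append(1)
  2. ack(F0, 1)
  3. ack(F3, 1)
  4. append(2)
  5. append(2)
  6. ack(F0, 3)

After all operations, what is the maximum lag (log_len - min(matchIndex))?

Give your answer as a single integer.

Answer: 5

Derivation:
Op 1: append 1 -> log_len=1
Op 2: F0 acks idx 1 -> match: F0=1 F1=0 F2=0 F3=0; commitIndex=0
Op 3: F3 acks idx 1 -> match: F0=1 F1=0 F2=0 F3=1; commitIndex=1
Op 4: append 2 -> log_len=3
Op 5: append 2 -> log_len=5
Op 6: F0 acks idx 3 -> match: F0=3 F1=0 F2=0 F3=1; commitIndex=1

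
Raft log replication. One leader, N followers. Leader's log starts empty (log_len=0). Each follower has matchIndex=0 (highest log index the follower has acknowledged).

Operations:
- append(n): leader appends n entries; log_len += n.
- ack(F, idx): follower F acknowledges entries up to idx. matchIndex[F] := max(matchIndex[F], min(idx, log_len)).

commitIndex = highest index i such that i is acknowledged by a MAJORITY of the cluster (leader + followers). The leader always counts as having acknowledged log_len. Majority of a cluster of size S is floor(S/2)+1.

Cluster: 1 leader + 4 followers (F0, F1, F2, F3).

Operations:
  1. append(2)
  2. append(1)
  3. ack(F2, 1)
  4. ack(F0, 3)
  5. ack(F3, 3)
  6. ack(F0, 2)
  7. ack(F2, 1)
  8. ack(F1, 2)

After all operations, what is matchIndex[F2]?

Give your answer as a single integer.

Op 1: append 2 -> log_len=2
Op 2: append 1 -> log_len=3
Op 3: F2 acks idx 1 -> match: F0=0 F1=0 F2=1 F3=0; commitIndex=0
Op 4: F0 acks idx 3 -> match: F0=3 F1=0 F2=1 F3=0; commitIndex=1
Op 5: F3 acks idx 3 -> match: F0=3 F1=0 F2=1 F3=3; commitIndex=3
Op 6: F0 acks idx 2 -> match: F0=3 F1=0 F2=1 F3=3; commitIndex=3
Op 7: F2 acks idx 1 -> match: F0=3 F1=0 F2=1 F3=3; commitIndex=3
Op 8: F1 acks idx 2 -> match: F0=3 F1=2 F2=1 F3=3; commitIndex=3

Answer: 1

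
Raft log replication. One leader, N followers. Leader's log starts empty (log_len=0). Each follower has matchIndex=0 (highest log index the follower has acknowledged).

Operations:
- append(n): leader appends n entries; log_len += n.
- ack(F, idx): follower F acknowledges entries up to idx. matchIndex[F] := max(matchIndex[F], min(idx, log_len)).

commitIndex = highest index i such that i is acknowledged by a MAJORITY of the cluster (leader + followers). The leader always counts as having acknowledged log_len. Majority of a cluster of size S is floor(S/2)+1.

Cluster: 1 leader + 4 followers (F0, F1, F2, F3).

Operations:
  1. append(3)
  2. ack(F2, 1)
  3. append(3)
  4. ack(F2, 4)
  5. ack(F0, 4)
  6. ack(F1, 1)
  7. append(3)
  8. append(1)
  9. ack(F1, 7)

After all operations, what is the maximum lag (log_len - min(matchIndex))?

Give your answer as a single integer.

Answer: 10

Derivation:
Op 1: append 3 -> log_len=3
Op 2: F2 acks idx 1 -> match: F0=0 F1=0 F2=1 F3=0; commitIndex=0
Op 3: append 3 -> log_len=6
Op 4: F2 acks idx 4 -> match: F0=0 F1=0 F2=4 F3=0; commitIndex=0
Op 5: F0 acks idx 4 -> match: F0=4 F1=0 F2=4 F3=0; commitIndex=4
Op 6: F1 acks idx 1 -> match: F0=4 F1=1 F2=4 F3=0; commitIndex=4
Op 7: append 3 -> log_len=9
Op 8: append 1 -> log_len=10
Op 9: F1 acks idx 7 -> match: F0=4 F1=7 F2=4 F3=0; commitIndex=4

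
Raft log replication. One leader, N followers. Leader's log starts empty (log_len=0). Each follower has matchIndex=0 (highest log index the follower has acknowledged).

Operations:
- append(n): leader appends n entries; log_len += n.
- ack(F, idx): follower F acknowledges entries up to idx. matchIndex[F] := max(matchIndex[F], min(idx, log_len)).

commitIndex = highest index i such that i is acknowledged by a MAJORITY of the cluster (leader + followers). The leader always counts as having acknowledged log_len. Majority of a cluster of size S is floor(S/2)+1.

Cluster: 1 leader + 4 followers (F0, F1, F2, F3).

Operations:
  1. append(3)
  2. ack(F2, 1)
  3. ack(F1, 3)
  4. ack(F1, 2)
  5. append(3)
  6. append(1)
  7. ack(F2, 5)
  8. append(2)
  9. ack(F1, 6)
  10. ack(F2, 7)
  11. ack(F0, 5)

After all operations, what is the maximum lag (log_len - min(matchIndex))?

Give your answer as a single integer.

Answer: 9

Derivation:
Op 1: append 3 -> log_len=3
Op 2: F2 acks idx 1 -> match: F0=0 F1=0 F2=1 F3=0; commitIndex=0
Op 3: F1 acks idx 3 -> match: F0=0 F1=3 F2=1 F3=0; commitIndex=1
Op 4: F1 acks idx 2 -> match: F0=0 F1=3 F2=1 F3=0; commitIndex=1
Op 5: append 3 -> log_len=6
Op 6: append 1 -> log_len=7
Op 7: F2 acks idx 5 -> match: F0=0 F1=3 F2=5 F3=0; commitIndex=3
Op 8: append 2 -> log_len=9
Op 9: F1 acks idx 6 -> match: F0=0 F1=6 F2=5 F3=0; commitIndex=5
Op 10: F2 acks idx 7 -> match: F0=0 F1=6 F2=7 F3=0; commitIndex=6
Op 11: F0 acks idx 5 -> match: F0=5 F1=6 F2=7 F3=0; commitIndex=6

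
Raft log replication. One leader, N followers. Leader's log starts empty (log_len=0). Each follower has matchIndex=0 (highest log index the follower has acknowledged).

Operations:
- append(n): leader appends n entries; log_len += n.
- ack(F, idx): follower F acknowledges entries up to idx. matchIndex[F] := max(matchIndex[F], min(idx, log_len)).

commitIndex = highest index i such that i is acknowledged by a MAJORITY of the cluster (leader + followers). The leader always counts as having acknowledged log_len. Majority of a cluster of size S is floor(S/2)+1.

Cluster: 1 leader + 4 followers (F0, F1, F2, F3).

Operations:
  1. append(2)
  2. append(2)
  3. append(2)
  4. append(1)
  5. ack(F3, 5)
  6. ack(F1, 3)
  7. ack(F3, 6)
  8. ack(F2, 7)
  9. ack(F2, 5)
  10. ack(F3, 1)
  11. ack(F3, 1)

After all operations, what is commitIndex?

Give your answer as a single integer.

Op 1: append 2 -> log_len=2
Op 2: append 2 -> log_len=4
Op 3: append 2 -> log_len=6
Op 4: append 1 -> log_len=7
Op 5: F3 acks idx 5 -> match: F0=0 F1=0 F2=0 F3=5; commitIndex=0
Op 6: F1 acks idx 3 -> match: F0=0 F1=3 F2=0 F3=5; commitIndex=3
Op 7: F3 acks idx 6 -> match: F0=0 F1=3 F2=0 F3=6; commitIndex=3
Op 8: F2 acks idx 7 -> match: F0=0 F1=3 F2=7 F3=6; commitIndex=6
Op 9: F2 acks idx 5 -> match: F0=0 F1=3 F2=7 F3=6; commitIndex=6
Op 10: F3 acks idx 1 -> match: F0=0 F1=3 F2=7 F3=6; commitIndex=6
Op 11: F3 acks idx 1 -> match: F0=0 F1=3 F2=7 F3=6; commitIndex=6

Answer: 6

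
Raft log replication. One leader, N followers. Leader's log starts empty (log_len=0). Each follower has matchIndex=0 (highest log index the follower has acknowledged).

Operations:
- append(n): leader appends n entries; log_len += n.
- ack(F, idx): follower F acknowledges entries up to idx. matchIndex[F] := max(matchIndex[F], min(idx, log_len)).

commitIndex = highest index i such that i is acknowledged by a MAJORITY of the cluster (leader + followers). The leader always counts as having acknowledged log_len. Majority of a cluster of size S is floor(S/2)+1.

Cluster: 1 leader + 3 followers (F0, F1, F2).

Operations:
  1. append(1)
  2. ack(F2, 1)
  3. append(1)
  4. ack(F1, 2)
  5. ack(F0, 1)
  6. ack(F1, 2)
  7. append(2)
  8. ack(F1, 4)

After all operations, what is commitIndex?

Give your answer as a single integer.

Op 1: append 1 -> log_len=1
Op 2: F2 acks idx 1 -> match: F0=0 F1=0 F2=1; commitIndex=0
Op 3: append 1 -> log_len=2
Op 4: F1 acks idx 2 -> match: F0=0 F1=2 F2=1; commitIndex=1
Op 5: F0 acks idx 1 -> match: F0=1 F1=2 F2=1; commitIndex=1
Op 6: F1 acks idx 2 -> match: F0=1 F1=2 F2=1; commitIndex=1
Op 7: append 2 -> log_len=4
Op 8: F1 acks idx 4 -> match: F0=1 F1=4 F2=1; commitIndex=1

Answer: 1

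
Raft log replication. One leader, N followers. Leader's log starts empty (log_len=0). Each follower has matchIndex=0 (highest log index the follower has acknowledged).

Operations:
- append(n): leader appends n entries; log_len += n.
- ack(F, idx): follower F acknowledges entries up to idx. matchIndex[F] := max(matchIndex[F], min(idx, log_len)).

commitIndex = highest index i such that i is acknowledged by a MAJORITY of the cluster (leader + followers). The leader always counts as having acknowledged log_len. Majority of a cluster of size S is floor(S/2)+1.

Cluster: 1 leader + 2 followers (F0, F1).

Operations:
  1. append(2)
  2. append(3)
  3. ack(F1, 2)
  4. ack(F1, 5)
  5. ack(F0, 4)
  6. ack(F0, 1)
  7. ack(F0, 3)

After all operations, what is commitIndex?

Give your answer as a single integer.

Op 1: append 2 -> log_len=2
Op 2: append 3 -> log_len=5
Op 3: F1 acks idx 2 -> match: F0=0 F1=2; commitIndex=2
Op 4: F1 acks idx 5 -> match: F0=0 F1=5; commitIndex=5
Op 5: F0 acks idx 4 -> match: F0=4 F1=5; commitIndex=5
Op 6: F0 acks idx 1 -> match: F0=4 F1=5; commitIndex=5
Op 7: F0 acks idx 3 -> match: F0=4 F1=5; commitIndex=5

Answer: 5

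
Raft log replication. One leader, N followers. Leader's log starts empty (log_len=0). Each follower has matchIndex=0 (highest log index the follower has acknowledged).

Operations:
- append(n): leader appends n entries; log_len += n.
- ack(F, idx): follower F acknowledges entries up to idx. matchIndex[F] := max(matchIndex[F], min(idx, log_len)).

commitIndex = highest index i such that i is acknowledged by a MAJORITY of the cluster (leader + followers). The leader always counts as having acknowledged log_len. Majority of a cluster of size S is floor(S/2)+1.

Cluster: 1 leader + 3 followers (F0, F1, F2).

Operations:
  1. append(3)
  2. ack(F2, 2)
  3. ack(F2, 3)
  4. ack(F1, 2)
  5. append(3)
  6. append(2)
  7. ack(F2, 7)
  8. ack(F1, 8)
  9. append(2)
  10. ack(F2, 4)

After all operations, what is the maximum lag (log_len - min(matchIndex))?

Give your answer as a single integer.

Answer: 10

Derivation:
Op 1: append 3 -> log_len=3
Op 2: F2 acks idx 2 -> match: F0=0 F1=0 F2=2; commitIndex=0
Op 3: F2 acks idx 3 -> match: F0=0 F1=0 F2=3; commitIndex=0
Op 4: F1 acks idx 2 -> match: F0=0 F1=2 F2=3; commitIndex=2
Op 5: append 3 -> log_len=6
Op 6: append 2 -> log_len=8
Op 7: F2 acks idx 7 -> match: F0=0 F1=2 F2=7; commitIndex=2
Op 8: F1 acks idx 8 -> match: F0=0 F1=8 F2=7; commitIndex=7
Op 9: append 2 -> log_len=10
Op 10: F2 acks idx 4 -> match: F0=0 F1=8 F2=7; commitIndex=7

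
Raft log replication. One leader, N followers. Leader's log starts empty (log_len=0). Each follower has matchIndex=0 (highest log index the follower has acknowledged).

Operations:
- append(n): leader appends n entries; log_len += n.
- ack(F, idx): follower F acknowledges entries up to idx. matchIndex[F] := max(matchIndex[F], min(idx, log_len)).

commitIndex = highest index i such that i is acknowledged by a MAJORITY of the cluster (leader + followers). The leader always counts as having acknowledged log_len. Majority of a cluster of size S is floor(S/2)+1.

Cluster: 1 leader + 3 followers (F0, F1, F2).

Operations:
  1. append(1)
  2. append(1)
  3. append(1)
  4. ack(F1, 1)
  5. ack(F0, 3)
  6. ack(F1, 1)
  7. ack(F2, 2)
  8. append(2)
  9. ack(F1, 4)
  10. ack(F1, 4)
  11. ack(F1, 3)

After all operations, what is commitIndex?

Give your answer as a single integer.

Op 1: append 1 -> log_len=1
Op 2: append 1 -> log_len=2
Op 3: append 1 -> log_len=3
Op 4: F1 acks idx 1 -> match: F0=0 F1=1 F2=0; commitIndex=0
Op 5: F0 acks idx 3 -> match: F0=3 F1=1 F2=0; commitIndex=1
Op 6: F1 acks idx 1 -> match: F0=3 F1=1 F2=0; commitIndex=1
Op 7: F2 acks idx 2 -> match: F0=3 F1=1 F2=2; commitIndex=2
Op 8: append 2 -> log_len=5
Op 9: F1 acks idx 4 -> match: F0=3 F1=4 F2=2; commitIndex=3
Op 10: F1 acks idx 4 -> match: F0=3 F1=4 F2=2; commitIndex=3
Op 11: F1 acks idx 3 -> match: F0=3 F1=4 F2=2; commitIndex=3

Answer: 3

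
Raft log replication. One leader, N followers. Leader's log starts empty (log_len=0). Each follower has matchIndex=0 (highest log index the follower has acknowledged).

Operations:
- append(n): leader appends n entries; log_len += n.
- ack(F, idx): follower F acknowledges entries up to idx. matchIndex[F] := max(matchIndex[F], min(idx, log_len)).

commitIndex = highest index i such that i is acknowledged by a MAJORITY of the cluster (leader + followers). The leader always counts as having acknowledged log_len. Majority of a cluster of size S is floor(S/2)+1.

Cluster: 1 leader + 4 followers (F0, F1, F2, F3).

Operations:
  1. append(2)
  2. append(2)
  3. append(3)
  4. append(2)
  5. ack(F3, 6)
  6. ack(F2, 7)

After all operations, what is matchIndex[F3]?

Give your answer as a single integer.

Answer: 6

Derivation:
Op 1: append 2 -> log_len=2
Op 2: append 2 -> log_len=4
Op 3: append 3 -> log_len=7
Op 4: append 2 -> log_len=9
Op 5: F3 acks idx 6 -> match: F0=0 F1=0 F2=0 F3=6; commitIndex=0
Op 6: F2 acks idx 7 -> match: F0=0 F1=0 F2=7 F3=6; commitIndex=6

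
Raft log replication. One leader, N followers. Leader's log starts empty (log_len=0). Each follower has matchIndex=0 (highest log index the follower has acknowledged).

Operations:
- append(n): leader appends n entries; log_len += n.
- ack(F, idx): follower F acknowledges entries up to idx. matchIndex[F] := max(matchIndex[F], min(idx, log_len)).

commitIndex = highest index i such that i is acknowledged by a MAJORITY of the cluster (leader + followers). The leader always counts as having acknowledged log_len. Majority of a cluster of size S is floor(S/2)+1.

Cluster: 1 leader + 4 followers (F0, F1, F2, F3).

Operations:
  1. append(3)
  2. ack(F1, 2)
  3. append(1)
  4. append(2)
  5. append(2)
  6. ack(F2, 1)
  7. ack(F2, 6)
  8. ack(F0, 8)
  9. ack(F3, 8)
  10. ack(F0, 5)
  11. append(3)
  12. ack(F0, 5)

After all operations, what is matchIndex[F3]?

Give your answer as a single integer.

Op 1: append 3 -> log_len=3
Op 2: F1 acks idx 2 -> match: F0=0 F1=2 F2=0 F3=0; commitIndex=0
Op 3: append 1 -> log_len=4
Op 4: append 2 -> log_len=6
Op 5: append 2 -> log_len=8
Op 6: F2 acks idx 1 -> match: F0=0 F1=2 F2=1 F3=0; commitIndex=1
Op 7: F2 acks idx 6 -> match: F0=0 F1=2 F2=6 F3=0; commitIndex=2
Op 8: F0 acks idx 8 -> match: F0=8 F1=2 F2=6 F3=0; commitIndex=6
Op 9: F3 acks idx 8 -> match: F0=8 F1=2 F2=6 F3=8; commitIndex=8
Op 10: F0 acks idx 5 -> match: F0=8 F1=2 F2=6 F3=8; commitIndex=8
Op 11: append 3 -> log_len=11
Op 12: F0 acks idx 5 -> match: F0=8 F1=2 F2=6 F3=8; commitIndex=8

Answer: 8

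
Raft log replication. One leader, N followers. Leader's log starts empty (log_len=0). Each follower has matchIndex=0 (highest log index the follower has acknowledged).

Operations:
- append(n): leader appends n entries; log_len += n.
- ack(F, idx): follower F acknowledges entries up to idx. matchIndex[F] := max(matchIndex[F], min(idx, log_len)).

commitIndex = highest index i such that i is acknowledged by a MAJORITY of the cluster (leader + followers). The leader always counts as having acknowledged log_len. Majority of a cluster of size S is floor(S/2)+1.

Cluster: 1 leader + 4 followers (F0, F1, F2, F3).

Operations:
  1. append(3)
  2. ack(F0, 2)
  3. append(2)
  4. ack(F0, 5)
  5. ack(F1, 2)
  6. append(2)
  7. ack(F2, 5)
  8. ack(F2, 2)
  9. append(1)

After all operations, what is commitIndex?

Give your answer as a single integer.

Answer: 5

Derivation:
Op 1: append 3 -> log_len=3
Op 2: F0 acks idx 2 -> match: F0=2 F1=0 F2=0 F3=0; commitIndex=0
Op 3: append 2 -> log_len=5
Op 4: F0 acks idx 5 -> match: F0=5 F1=0 F2=0 F3=0; commitIndex=0
Op 5: F1 acks idx 2 -> match: F0=5 F1=2 F2=0 F3=0; commitIndex=2
Op 6: append 2 -> log_len=7
Op 7: F2 acks idx 5 -> match: F0=5 F1=2 F2=5 F3=0; commitIndex=5
Op 8: F2 acks idx 2 -> match: F0=5 F1=2 F2=5 F3=0; commitIndex=5
Op 9: append 1 -> log_len=8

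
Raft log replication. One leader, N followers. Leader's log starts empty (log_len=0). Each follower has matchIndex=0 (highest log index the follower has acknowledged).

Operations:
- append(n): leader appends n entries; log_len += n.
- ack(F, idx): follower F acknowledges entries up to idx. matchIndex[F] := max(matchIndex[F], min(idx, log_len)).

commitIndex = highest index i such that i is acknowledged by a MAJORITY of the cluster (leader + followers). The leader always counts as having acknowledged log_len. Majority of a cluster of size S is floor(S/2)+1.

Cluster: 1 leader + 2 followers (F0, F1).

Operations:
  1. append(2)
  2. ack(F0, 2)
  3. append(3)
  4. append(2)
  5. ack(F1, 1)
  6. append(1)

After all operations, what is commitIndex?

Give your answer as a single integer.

Op 1: append 2 -> log_len=2
Op 2: F0 acks idx 2 -> match: F0=2 F1=0; commitIndex=2
Op 3: append 3 -> log_len=5
Op 4: append 2 -> log_len=7
Op 5: F1 acks idx 1 -> match: F0=2 F1=1; commitIndex=2
Op 6: append 1 -> log_len=8

Answer: 2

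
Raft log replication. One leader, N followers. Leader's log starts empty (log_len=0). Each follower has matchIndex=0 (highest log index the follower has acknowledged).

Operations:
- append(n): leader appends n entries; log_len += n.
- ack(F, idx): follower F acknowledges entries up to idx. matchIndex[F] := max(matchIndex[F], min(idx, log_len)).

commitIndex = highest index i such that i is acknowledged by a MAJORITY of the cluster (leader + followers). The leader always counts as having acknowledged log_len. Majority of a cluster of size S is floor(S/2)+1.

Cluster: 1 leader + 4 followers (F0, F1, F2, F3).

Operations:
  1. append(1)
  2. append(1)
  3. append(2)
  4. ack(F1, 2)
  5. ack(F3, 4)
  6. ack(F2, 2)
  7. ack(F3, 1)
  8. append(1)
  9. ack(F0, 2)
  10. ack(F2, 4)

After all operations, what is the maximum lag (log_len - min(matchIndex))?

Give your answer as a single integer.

Op 1: append 1 -> log_len=1
Op 2: append 1 -> log_len=2
Op 3: append 2 -> log_len=4
Op 4: F1 acks idx 2 -> match: F0=0 F1=2 F2=0 F3=0; commitIndex=0
Op 5: F3 acks idx 4 -> match: F0=0 F1=2 F2=0 F3=4; commitIndex=2
Op 6: F2 acks idx 2 -> match: F0=0 F1=2 F2=2 F3=4; commitIndex=2
Op 7: F3 acks idx 1 -> match: F0=0 F1=2 F2=2 F3=4; commitIndex=2
Op 8: append 1 -> log_len=5
Op 9: F0 acks idx 2 -> match: F0=2 F1=2 F2=2 F3=4; commitIndex=2
Op 10: F2 acks idx 4 -> match: F0=2 F1=2 F2=4 F3=4; commitIndex=4

Answer: 3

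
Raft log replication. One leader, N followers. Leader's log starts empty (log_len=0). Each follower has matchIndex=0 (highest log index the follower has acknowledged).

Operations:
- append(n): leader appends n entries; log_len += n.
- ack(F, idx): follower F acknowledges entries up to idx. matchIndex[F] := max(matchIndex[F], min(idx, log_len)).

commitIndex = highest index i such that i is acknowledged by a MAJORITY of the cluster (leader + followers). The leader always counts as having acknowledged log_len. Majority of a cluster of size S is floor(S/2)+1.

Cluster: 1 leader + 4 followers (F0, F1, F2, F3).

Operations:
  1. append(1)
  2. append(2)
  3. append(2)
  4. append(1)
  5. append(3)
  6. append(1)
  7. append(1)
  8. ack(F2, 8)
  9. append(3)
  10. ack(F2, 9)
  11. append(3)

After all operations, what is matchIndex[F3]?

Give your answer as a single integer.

Op 1: append 1 -> log_len=1
Op 2: append 2 -> log_len=3
Op 3: append 2 -> log_len=5
Op 4: append 1 -> log_len=6
Op 5: append 3 -> log_len=9
Op 6: append 1 -> log_len=10
Op 7: append 1 -> log_len=11
Op 8: F2 acks idx 8 -> match: F0=0 F1=0 F2=8 F3=0; commitIndex=0
Op 9: append 3 -> log_len=14
Op 10: F2 acks idx 9 -> match: F0=0 F1=0 F2=9 F3=0; commitIndex=0
Op 11: append 3 -> log_len=17

Answer: 0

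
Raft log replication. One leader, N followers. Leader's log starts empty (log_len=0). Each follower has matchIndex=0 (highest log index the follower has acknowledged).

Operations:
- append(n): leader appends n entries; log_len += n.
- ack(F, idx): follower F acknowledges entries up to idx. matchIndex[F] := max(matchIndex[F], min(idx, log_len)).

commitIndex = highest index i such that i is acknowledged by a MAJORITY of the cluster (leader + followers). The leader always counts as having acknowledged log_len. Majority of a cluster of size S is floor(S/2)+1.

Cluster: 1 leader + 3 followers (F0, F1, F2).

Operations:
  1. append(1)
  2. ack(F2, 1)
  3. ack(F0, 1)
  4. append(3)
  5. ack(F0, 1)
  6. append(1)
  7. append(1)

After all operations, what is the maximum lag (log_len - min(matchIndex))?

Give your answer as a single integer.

Op 1: append 1 -> log_len=1
Op 2: F2 acks idx 1 -> match: F0=0 F1=0 F2=1; commitIndex=0
Op 3: F0 acks idx 1 -> match: F0=1 F1=0 F2=1; commitIndex=1
Op 4: append 3 -> log_len=4
Op 5: F0 acks idx 1 -> match: F0=1 F1=0 F2=1; commitIndex=1
Op 6: append 1 -> log_len=5
Op 7: append 1 -> log_len=6

Answer: 6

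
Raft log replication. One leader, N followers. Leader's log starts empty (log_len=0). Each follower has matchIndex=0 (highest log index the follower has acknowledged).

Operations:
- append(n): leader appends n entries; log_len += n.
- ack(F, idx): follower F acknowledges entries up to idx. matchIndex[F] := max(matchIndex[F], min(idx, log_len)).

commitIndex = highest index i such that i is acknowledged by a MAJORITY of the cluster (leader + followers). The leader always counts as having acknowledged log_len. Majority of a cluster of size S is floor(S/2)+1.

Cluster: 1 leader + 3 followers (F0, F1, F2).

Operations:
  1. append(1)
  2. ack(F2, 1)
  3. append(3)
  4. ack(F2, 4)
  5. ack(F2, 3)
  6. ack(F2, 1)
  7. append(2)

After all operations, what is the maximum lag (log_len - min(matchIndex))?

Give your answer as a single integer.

Answer: 6

Derivation:
Op 1: append 1 -> log_len=1
Op 2: F2 acks idx 1 -> match: F0=0 F1=0 F2=1; commitIndex=0
Op 3: append 3 -> log_len=4
Op 4: F2 acks idx 4 -> match: F0=0 F1=0 F2=4; commitIndex=0
Op 5: F2 acks idx 3 -> match: F0=0 F1=0 F2=4; commitIndex=0
Op 6: F2 acks idx 1 -> match: F0=0 F1=0 F2=4; commitIndex=0
Op 7: append 2 -> log_len=6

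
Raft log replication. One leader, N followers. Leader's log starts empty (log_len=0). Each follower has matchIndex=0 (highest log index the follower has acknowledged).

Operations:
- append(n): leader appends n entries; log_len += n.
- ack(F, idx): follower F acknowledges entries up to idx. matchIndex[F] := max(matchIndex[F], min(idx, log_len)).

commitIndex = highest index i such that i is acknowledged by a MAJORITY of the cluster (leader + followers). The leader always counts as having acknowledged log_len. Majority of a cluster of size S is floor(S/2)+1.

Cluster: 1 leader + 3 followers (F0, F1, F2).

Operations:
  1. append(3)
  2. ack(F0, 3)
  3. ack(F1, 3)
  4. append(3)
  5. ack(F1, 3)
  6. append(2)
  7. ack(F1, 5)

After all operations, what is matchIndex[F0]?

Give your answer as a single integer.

Op 1: append 3 -> log_len=3
Op 2: F0 acks idx 3 -> match: F0=3 F1=0 F2=0; commitIndex=0
Op 3: F1 acks idx 3 -> match: F0=3 F1=3 F2=0; commitIndex=3
Op 4: append 3 -> log_len=6
Op 5: F1 acks idx 3 -> match: F0=3 F1=3 F2=0; commitIndex=3
Op 6: append 2 -> log_len=8
Op 7: F1 acks idx 5 -> match: F0=3 F1=5 F2=0; commitIndex=3

Answer: 3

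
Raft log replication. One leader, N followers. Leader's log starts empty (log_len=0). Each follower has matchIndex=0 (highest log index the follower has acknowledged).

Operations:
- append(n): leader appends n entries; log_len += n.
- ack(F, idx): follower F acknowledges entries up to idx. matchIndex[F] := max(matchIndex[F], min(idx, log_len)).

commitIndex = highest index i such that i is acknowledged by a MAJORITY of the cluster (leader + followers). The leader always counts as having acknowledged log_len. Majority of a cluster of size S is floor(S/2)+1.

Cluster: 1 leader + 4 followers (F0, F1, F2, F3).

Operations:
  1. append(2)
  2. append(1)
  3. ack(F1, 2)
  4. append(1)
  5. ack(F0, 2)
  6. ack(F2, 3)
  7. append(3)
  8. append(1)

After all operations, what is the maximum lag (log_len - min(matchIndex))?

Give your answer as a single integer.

Op 1: append 2 -> log_len=2
Op 2: append 1 -> log_len=3
Op 3: F1 acks idx 2 -> match: F0=0 F1=2 F2=0 F3=0; commitIndex=0
Op 4: append 1 -> log_len=4
Op 5: F0 acks idx 2 -> match: F0=2 F1=2 F2=0 F3=0; commitIndex=2
Op 6: F2 acks idx 3 -> match: F0=2 F1=2 F2=3 F3=0; commitIndex=2
Op 7: append 3 -> log_len=7
Op 8: append 1 -> log_len=8

Answer: 8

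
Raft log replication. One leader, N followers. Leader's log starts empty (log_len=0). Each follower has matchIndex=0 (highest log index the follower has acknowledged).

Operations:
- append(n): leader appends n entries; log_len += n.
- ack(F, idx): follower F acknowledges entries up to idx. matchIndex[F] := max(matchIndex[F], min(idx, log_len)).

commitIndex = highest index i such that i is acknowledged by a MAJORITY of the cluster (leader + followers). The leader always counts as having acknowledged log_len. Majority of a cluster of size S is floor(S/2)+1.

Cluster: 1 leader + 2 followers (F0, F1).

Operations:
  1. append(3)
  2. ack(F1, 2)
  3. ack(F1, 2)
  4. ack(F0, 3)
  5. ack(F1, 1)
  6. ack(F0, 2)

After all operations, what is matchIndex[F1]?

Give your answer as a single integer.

Op 1: append 3 -> log_len=3
Op 2: F1 acks idx 2 -> match: F0=0 F1=2; commitIndex=2
Op 3: F1 acks idx 2 -> match: F0=0 F1=2; commitIndex=2
Op 4: F0 acks idx 3 -> match: F0=3 F1=2; commitIndex=3
Op 5: F1 acks idx 1 -> match: F0=3 F1=2; commitIndex=3
Op 6: F0 acks idx 2 -> match: F0=3 F1=2; commitIndex=3

Answer: 2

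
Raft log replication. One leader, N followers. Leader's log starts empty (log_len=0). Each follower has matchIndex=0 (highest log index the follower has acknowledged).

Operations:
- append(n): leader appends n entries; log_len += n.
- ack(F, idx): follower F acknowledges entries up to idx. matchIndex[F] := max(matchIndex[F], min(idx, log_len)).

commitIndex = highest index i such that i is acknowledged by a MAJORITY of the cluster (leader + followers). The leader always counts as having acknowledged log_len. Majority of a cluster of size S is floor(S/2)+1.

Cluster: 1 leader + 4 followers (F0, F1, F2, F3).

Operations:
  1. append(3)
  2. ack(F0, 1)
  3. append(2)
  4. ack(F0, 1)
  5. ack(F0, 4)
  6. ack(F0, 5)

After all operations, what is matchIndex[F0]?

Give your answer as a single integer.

Op 1: append 3 -> log_len=3
Op 2: F0 acks idx 1 -> match: F0=1 F1=0 F2=0 F3=0; commitIndex=0
Op 3: append 2 -> log_len=5
Op 4: F0 acks idx 1 -> match: F0=1 F1=0 F2=0 F3=0; commitIndex=0
Op 5: F0 acks idx 4 -> match: F0=4 F1=0 F2=0 F3=0; commitIndex=0
Op 6: F0 acks idx 5 -> match: F0=5 F1=0 F2=0 F3=0; commitIndex=0

Answer: 5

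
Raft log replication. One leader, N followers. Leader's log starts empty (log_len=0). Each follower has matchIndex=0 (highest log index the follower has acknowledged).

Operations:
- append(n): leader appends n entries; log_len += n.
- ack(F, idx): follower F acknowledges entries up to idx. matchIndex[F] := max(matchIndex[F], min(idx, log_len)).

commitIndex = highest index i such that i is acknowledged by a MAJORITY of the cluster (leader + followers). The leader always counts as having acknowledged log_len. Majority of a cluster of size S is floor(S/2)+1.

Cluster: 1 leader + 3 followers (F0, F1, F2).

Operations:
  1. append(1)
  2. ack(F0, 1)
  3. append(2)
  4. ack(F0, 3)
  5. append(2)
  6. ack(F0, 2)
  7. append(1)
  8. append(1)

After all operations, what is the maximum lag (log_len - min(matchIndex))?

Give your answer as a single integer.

Answer: 7

Derivation:
Op 1: append 1 -> log_len=1
Op 2: F0 acks idx 1 -> match: F0=1 F1=0 F2=0; commitIndex=0
Op 3: append 2 -> log_len=3
Op 4: F0 acks idx 3 -> match: F0=3 F1=0 F2=0; commitIndex=0
Op 5: append 2 -> log_len=5
Op 6: F0 acks idx 2 -> match: F0=3 F1=0 F2=0; commitIndex=0
Op 7: append 1 -> log_len=6
Op 8: append 1 -> log_len=7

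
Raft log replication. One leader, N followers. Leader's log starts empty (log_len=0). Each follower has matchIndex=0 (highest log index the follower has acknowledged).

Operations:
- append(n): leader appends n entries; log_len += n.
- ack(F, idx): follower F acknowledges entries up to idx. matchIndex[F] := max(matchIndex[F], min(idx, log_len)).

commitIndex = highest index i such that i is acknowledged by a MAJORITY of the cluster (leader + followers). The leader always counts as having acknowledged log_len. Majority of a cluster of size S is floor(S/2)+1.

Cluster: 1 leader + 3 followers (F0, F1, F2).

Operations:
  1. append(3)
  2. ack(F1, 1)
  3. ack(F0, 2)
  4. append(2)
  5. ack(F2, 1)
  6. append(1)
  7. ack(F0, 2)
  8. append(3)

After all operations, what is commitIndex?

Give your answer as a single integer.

Op 1: append 3 -> log_len=3
Op 2: F1 acks idx 1 -> match: F0=0 F1=1 F2=0; commitIndex=0
Op 3: F0 acks idx 2 -> match: F0=2 F1=1 F2=0; commitIndex=1
Op 4: append 2 -> log_len=5
Op 5: F2 acks idx 1 -> match: F0=2 F1=1 F2=1; commitIndex=1
Op 6: append 1 -> log_len=6
Op 7: F0 acks idx 2 -> match: F0=2 F1=1 F2=1; commitIndex=1
Op 8: append 3 -> log_len=9

Answer: 1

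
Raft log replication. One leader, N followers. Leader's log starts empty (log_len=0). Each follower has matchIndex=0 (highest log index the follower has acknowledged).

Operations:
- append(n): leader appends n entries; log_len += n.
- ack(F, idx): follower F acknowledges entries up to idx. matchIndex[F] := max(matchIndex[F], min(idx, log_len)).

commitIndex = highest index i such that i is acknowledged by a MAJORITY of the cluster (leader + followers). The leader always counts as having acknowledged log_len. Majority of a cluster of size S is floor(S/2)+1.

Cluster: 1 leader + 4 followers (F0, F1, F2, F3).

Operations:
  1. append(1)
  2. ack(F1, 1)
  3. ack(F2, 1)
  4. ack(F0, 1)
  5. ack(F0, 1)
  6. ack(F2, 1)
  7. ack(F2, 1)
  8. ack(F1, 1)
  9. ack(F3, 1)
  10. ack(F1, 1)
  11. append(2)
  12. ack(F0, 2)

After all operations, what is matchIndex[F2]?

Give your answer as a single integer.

Op 1: append 1 -> log_len=1
Op 2: F1 acks idx 1 -> match: F0=0 F1=1 F2=0 F3=0; commitIndex=0
Op 3: F2 acks idx 1 -> match: F0=0 F1=1 F2=1 F3=0; commitIndex=1
Op 4: F0 acks idx 1 -> match: F0=1 F1=1 F2=1 F3=0; commitIndex=1
Op 5: F0 acks idx 1 -> match: F0=1 F1=1 F2=1 F3=0; commitIndex=1
Op 6: F2 acks idx 1 -> match: F0=1 F1=1 F2=1 F3=0; commitIndex=1
Op 7: F2 acks idx 1 -> match: F0=1 F1=1 F2=1 F3=0; commitIndex=1
Op 8: F1 acks idx 1 -> match: F0=1 F1=1 F2=1 F3=0; commitIndex=1
Op 9: F3 acks idx 1 -> match: F0=1 F1=1 F2=1 F3=1; commitIndex=1
Op 10: F1 acks idx 1 -> match: F0=1 F1=1 F2=1 F3=1; commitIndex=1
Op 11: append 2 -> log_len=3
Op 12: F0 acks idx 2 -> match: F0=2 F1=1 F2=1 F3=1; commitIndex=1

Answer: 1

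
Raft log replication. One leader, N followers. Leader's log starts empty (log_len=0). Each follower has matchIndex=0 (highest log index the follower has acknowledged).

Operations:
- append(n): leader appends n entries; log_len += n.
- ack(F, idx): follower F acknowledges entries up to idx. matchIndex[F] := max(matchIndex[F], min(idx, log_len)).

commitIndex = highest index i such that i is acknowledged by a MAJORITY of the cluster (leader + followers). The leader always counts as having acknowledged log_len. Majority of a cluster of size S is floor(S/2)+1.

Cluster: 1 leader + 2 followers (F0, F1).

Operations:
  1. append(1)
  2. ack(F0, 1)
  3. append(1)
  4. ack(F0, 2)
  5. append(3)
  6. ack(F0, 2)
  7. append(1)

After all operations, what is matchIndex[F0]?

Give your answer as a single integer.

Op 1: append 1 -> log_len=1
Op 2: F0 acks idx 1 -> match: F0=1 F1=0; commitIndex=1
Op 3: append 1 -> log_len=2
Op 4: F0 acks idx 2 -> match: F0=2 F1=0; commitIndex=2
Op 5: append 3 -> log_len=5
Op 6: F0 acks idx 2 -> match: F0=2 F1=0; commitIndex=2
Op 7: append 1 -> log_len=6

Answer: 2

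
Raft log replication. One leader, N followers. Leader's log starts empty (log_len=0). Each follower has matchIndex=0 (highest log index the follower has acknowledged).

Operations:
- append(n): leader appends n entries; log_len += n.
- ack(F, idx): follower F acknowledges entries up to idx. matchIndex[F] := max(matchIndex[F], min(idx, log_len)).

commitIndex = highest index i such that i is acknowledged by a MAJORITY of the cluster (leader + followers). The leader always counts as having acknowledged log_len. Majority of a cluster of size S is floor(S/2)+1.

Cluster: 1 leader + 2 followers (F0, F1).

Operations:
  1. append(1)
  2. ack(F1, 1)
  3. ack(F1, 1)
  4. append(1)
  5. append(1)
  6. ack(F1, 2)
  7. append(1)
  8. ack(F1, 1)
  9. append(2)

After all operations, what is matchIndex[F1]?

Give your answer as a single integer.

Answer: 2

Derivation:
Op 1: append 1 -> log_len=1
Op 2: F1 acks idx 1 -> match: F0=0 F1=1; commitIndex=1
Op 3: F1 acks idx 1 -> match: F0=0 F1=1; commitIndex=1
Op 4: append 1 -> log_len=2
Op 5: append 1 -> log_len=3
Op 6: F1 acks idx 2 -> match: F0=0 F1=2; commitIndex=2
Op 7: append 1 -> log_len=4
Op 8: F1 acks idx 1 -> match: F0=0 F1=2; commitIndex=2
Op 9: append 2 -> log_len=6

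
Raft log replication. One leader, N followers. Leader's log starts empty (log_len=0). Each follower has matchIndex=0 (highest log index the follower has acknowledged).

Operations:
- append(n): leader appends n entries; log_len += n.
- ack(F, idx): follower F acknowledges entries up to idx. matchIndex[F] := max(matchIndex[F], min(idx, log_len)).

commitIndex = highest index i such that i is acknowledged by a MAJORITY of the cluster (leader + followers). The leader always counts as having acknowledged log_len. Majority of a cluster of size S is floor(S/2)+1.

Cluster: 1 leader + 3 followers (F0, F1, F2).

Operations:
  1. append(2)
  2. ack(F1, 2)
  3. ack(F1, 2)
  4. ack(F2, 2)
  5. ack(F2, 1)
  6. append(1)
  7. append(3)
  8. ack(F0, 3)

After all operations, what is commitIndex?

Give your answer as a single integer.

Answer: 2

Derivation:
Op 1: append 2 -> log_len=2
Op 2: F1 acks idx 2 -> match: F0=0 F1=2 F2=0; commitIndex=0
Op 3: F1 acks idx 2 -> match: F0=0 F1=2 F2=0; commitIndex=0
Op 4: F2 acks idx 2 -> match: F0=0 F1=2 F2=2; commitIndex=2
Op 5: F2 acks idx 1 -> match: F0=0 F1=2 F2=2; commitIndex=2
Op 6: append 1 -> log_len=3
Op 7: append 3 -> log_len=6
Op 8: F0 acks idx 3 -> match: F0=3 F1=2 F2=2; commitIndex=2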